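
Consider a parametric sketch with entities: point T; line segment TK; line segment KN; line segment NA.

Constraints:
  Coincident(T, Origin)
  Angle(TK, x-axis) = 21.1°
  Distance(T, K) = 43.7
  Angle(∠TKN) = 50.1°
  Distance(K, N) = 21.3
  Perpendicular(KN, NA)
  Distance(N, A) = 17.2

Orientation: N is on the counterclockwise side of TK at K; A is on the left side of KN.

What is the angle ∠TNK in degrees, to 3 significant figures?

101°

T is at the origin; TK runs at 21.1° with length 43.7, so K = 43.7·(cos 21.1°, sin 21.1°) = (40.8, 15.7). ∠TKN = 50.1°, so KN runs at 21.1° + (180° − 50.1°) = 151° from the x-axis; with |KN| = 21.3, N = K + 21.3·(cos 151°, sin 151°) = (22.1, 26.1). Then cos ∠TNK = NT·NK / (|NT||NK|), giving 101°.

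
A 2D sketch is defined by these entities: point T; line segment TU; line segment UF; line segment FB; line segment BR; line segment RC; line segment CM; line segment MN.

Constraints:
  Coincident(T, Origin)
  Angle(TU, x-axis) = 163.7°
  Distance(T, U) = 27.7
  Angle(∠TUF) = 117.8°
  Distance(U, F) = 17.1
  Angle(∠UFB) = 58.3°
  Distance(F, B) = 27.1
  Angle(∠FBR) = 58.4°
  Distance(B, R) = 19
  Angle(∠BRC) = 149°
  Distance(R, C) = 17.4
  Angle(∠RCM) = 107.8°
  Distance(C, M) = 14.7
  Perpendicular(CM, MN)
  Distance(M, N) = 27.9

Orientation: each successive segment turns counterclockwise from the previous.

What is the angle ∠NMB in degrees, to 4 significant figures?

24.09°

T is at the origin; TU runs at 163.7° with length 27.7, so U = (-26.59, 7.774). ∠TUF = 117.8° gives UF at -134.1° from the x-axis; with |UF| = 17.1, F = (-38.49, -4.505). ∠UFB = 58.3° gives FB at -12.40° from the x-axis; with |FB| = 27.1, B = (-12.02, -10.32). ∠FBR = 58.4° gives BR at 109.2° from the x-axis; with |BR| = 19.0, R = (-18.27, 7.618). ∠BRC = 149.0° gives RC at 140.2° from the x-axis; with |RC| = 17.4, C = (-31.64, 18.76). ∠RCM = 107.8° gives CM at -147.6° from the x-axis; with |CM| = 14.7, M = (-44.05, 10.88). CM is perpendicular to MN, so MN runs at -57.60°; with |MN| = 27.9, N = (-29.10, -12.68). Then cos ∠NMB = MN·MB / (|MN||MB|), giving 24.09°.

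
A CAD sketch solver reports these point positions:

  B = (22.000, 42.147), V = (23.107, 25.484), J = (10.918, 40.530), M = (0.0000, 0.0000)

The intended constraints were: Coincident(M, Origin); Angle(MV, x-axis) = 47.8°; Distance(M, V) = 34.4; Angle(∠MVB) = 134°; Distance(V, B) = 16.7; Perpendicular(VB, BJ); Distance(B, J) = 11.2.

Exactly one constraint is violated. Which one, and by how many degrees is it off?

Perpendicular(VB, BJ) — off by 4.50°.

M = (0.00, 0.00) ✓; MV at 47.80° ✓; |MV| = 34.40 ✓; ∠MVB = 134.0° ✓; |VB| = 16.70 ✓; ∠(VB, BJ) = 94.50° ✗; |BJ| = 11.20 ✓.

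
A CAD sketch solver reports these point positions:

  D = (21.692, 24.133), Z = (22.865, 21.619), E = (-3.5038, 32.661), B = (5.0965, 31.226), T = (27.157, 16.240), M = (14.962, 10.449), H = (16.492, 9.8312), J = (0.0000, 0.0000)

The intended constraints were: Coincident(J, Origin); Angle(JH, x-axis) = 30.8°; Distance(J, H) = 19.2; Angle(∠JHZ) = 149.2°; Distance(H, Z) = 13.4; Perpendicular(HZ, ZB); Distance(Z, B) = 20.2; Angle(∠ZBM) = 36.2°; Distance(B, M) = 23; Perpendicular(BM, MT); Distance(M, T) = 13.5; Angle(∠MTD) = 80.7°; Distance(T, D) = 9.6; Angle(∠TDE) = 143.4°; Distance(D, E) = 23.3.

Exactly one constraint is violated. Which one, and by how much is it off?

Distance(D, E) = 23.3 — off by 3.30.

J = (0.00, 0.00) ✓; JH at 30.80° ✓; |JH| = 19.20 ✓; ∠JHZ = 149.2° ✓; |HZ| = 13.40 ✓; ∠(HZ, ZB) = 90.00° ✓; |ZB| = 20.20 ✓; ∠ZBM = 36.20° ✓; |BM| = 23.00 ✓; ∠(BM, MT) = 90.00° ✓; |MT| = 13.50 ✓; ∠MTD = 80.70° ✓; |TD| = 9.600 ✓; ∠TDE = 143.4° ✓; |DE| = 26.60 ✗.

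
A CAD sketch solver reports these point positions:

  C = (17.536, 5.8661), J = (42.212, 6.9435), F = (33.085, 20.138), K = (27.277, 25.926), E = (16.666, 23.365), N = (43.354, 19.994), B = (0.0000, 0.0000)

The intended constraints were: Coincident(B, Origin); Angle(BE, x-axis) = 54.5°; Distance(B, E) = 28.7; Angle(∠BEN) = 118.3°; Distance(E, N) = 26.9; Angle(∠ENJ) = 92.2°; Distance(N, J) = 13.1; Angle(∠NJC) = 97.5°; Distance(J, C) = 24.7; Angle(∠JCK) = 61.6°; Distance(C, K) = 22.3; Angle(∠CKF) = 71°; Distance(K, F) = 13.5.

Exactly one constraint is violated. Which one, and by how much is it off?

Distance(K, F) = 13.5 — off by 5.30.

B = (0.00, 0.00) ✓; BE at 54.50° ✓; |BE| = 28.70 ✓; ∠BEN = 118.3° ✓; |EN| = 26.90 ✓; ∠ENJ = 92.20° ✓; |NJ| = 13.10 ✓; ∠NJC = 97.50° ✓; |JC| = 24.70 ✓; ∠JCK = 61.60° ✓; |CK| = 22.30 ✓; ∠CKF = 71.00° ✓; |KF| = 8.200 ✗.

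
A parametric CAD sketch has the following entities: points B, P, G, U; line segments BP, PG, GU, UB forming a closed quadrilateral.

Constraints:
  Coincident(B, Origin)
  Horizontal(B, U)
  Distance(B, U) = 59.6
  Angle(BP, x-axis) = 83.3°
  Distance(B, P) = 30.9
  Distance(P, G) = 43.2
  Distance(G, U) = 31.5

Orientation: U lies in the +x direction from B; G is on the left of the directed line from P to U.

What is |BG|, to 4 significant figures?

54.90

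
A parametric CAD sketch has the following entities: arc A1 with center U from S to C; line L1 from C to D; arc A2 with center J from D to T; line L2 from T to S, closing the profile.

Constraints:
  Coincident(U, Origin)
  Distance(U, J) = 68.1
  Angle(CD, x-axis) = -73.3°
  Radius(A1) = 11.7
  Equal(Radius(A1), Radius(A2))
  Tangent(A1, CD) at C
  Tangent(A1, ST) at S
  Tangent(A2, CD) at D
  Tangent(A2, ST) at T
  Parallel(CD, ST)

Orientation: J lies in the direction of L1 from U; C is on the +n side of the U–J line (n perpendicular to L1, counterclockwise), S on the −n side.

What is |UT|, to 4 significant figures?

69.10

The slot axis is L1's direction at -73.3°, so u = (cos -73.3°, sin -73.3°) = (0.2874, -0.9578) and n = (−sin -73.3°, cos -73.3°) = (0.9578, 0.2874). U is at the origin and J lies 68.1 along u from U, so J = 68.1·u = (19.57, -65.23). Tangency of A1 to both parallel lines with radius 11.7 puts C and S at U ± 11.7·n: C = (11.21, 3.362), S = (-11.21, -3.362). Equal radii place D and T the same way about J: D = J + 11.7·n = (30.78, -61.87), T = J − 11.7·n = (8.363, -68.59). Then |UT| = |T − U| = 69.10.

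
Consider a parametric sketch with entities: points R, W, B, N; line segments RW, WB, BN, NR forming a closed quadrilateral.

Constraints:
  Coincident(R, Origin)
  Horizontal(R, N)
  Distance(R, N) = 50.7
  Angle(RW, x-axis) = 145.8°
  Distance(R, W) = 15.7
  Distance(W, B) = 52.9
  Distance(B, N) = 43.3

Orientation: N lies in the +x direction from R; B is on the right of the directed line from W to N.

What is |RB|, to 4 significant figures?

38.02

R is at the origin; RN is horizontal with |RN| = 50.7 and N in +x, so N = (50.7, 0). RW runs at 145.8° with |RW| = 15.7, so W = (-12.99, 8.825). B is determined by |WB| = 52.9 and |BN| = 43.3 together: it lies at the intersection of circle(W, 52.9) and circle(N, 43.3). With |WN| = 64.29, the foot of the radical line on WN is 39.33 from W and the perpendicular offset is √(52.9² − 39.33²) = 35.38. Taking the right-of-WN solution: B = (21.12, -31.62).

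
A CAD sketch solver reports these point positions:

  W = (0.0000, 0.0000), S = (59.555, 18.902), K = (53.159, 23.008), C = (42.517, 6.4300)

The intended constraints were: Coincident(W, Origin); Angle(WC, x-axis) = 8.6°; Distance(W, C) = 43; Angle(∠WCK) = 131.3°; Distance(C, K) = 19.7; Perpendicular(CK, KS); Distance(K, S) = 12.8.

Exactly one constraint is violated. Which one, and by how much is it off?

Distance(K, S) = 12.8 — off by 5.20.

W = (0.00, 0.00) ✓; WC at 8.600° ✓; |WC| = 43.00 ✓; ∠WCK = 131.3° ✓; |CK| = 19.70 ✓; ∠(CK, KS) = 90.00° ✓; |KS| = 7.601 ✗.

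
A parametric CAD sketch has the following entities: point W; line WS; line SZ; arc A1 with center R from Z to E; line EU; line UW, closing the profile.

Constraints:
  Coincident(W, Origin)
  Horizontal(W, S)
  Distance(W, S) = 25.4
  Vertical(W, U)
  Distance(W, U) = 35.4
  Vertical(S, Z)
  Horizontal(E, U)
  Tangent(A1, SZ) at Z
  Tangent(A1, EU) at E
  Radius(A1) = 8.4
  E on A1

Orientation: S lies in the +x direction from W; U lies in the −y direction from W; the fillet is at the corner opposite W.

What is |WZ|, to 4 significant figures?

37.07

The virtual corner opposite W is at (25.40, -35.40). Tangency of A1 to SZ means the radius RZ is perpendicular to SZ and tangency of A1 to EU means the radius RE is perpendicular to EU, with radius 8.4, so the center R sits 8.4 in from both sides at R = (17.00, -27.00). That places the tangent points at Z = (25.40, -27.00) on SZ and E = (17.00, -35.40) on EU. Then |WZ| = |Z − W| = 37.07.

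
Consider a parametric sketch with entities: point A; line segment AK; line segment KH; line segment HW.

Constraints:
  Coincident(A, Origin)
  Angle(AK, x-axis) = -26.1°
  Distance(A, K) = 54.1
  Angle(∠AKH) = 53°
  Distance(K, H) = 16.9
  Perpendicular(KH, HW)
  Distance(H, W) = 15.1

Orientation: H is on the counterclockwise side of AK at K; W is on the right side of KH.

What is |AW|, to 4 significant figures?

60.37

A is at the origin; AK runs at -26.1° with length 54.1, so K = 54.1·(cos -26.1°, sin -26.1°) = (48.58, -23.80). ∠AKH = 53.0°, so KH runs at -26.1° + (180° − 53.0°) = 100.9° from the x-axis; with |KH| = 16.9, H = K + 16.9·(cos 100.9°, sin 100.9°) = (45.39, -7.206). KH ⟂ HW; with |HW| = 15.1 on the right of KH, W = H + 15.1·(0.9820, 0.1891) = (60.22, -4.350). Then |AW| = |W − A| = 60.37.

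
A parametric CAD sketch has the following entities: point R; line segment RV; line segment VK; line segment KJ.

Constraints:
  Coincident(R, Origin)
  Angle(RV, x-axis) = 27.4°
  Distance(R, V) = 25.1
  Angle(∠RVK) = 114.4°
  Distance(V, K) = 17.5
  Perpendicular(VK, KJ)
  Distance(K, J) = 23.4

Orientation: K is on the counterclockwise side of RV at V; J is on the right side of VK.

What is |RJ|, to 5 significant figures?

54.005

∠RVK = 114.4°, so VK runs at 27.4° + (180° − 114.4°) = 93.000° from the x-axis; with |VK| = 17.5, K = V + 17.5·(cos 93.000°, sin 93.000°) = (21.368, 29.027). VK ⟂ KJ; with |KJ| = 23.4 on the right of VK, J = K + 23.4·(0.99863, 0.052336) = (44.736, 30.252). Then |RJ| = |J − R| = 54.005.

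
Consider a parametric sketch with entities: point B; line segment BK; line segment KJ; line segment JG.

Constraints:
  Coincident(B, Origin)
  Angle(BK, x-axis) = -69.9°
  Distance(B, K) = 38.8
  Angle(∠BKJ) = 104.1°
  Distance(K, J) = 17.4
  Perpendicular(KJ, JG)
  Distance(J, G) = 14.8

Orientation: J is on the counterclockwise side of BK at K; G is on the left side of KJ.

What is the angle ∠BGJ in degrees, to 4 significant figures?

130.4°

∠BKJ = 104.1°, so KJ runs at -69.9° + (180° − 104.1°) = 6.000° from the x-axis; with |KJ| = 17.4, J = K + 17.4·(cos 6.000°, sin 6.000°) = (30.64, -34.62). KJ ⟂ JG; with |JG| = 14.8 on the left of KJ, G = J + 14.8·(-0.1045, 0.9945) = (29.09, -19.90). Then cos ∠BGJ = GB·GJ / (|GB||GJ|), giving 130.4°.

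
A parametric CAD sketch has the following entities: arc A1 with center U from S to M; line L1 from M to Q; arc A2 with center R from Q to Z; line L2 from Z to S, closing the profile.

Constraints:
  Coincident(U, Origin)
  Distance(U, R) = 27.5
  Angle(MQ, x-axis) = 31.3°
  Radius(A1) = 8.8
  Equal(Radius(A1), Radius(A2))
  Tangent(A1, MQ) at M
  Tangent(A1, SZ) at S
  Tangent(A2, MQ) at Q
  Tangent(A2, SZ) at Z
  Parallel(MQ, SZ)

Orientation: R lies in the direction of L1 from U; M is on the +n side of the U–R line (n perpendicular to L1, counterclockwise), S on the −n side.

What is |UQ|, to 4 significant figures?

28.87

The slot axis is L1's direction at 31.3°, so u = (cos 31.3°, sin 31.3°) = (0.8545, 0.5195) and n = (−sin 31.3°, cos 31.3°) = (-0.5195, 0.8545). U is at the origin and R lies 27.5 along u from U, so R = 27.5·u = (23.50, 14.29). Tangency of A1 to both parallel lines with radius 8.8 puts M and S at U ± 8.8·n: M = (-4.572, 7.519), S = (4.572, -7.519). Equal radii place Q and Z the same way about R: Q = R + 8.8·n = (18.93, 21.81), Z = R − 8.8·n = (28.07, 6.768). Then |UQ| = |Q − U| = 28.87.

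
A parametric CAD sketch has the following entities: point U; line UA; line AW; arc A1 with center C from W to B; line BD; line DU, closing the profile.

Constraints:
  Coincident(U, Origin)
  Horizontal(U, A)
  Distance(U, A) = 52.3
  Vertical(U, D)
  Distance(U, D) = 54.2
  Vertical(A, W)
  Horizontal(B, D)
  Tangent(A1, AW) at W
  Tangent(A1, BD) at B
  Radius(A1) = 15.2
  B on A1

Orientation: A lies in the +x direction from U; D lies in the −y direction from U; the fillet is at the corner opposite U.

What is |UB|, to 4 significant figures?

65.68

U is at the origin; UA is horizontal with |UA| = 52.3 and A on the +x side, so A = (52.30, 0.000). UD is vertical with |UD| = 54.2 and D on the −y side, so D = (0.000, -54.20). The virtual corner opposite U is at (52.30, -54.20). Tangency of A1 to AW means the radius CW is perpendicular to AW and the tangent condition forces CB to be normal to BD, with radius 15.2, so the center C sits 15.2 in from both sides at C = (37.10, -39.00). That places the tangent points at W = (52.30, -39.00) on AW and B = (37.10, -54.20) on BD. Then |UB| = |B − U| = 65.68.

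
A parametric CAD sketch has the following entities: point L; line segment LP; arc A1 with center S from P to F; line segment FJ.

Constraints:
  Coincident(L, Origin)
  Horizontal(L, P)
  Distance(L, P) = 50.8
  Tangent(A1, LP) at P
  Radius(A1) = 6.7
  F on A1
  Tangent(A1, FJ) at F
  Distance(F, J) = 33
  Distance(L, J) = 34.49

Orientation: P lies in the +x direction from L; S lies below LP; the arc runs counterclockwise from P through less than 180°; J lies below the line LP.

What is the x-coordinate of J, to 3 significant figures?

23.0

Checks: |SF| = 6.700 ✓; ∠(SF, FJ) = 90.00° ✓; |FJ| = 33.00 ✓; |LJ| = 34.49 ✓.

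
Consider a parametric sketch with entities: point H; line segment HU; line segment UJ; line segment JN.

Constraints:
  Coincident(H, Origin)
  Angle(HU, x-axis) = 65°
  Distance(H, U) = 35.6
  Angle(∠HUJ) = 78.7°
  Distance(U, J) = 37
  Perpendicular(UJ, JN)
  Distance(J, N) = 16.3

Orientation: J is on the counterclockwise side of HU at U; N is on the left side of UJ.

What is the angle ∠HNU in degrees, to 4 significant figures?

55.57°

∠HUJ = 78.7°, so UJ runs at 65.0° + (180° − 78.7°) = 166.3° from the x-axis; with |UJ| = 37.0, J = U + 37.0·(cos 166.3°, sin 166.3°) = (-20.90, 41.03). The perpendicularity gives JN at right angles to UJ; with |JN| = 16.3 on the left of UJ, N = J + 16.3·(-0.2368, -0.9715) = (-24.76, 25.19). Then cos ∠HNU = NH·NU / (|NH||NU|), giving 55.57°.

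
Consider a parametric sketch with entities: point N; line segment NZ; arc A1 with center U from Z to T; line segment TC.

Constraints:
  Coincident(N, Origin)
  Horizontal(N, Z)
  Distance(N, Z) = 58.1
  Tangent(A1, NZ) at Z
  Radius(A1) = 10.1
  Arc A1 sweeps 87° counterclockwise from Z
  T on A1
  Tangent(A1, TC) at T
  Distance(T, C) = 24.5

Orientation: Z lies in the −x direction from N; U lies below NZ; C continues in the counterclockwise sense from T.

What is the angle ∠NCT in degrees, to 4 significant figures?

60.90°

On A1, Z sits at bearing 90° from U; an 87° counterclockwise sweep puts T at bearing 177°, so T = U + 10.1·(cos 177°, sin 177°) = (-68.19, -9.571). The tangent condition forces UT to be normal to TC, so TC runs along (−sin 177°, cos 177°); with |TC| = 24.5, C = (-69.47, -34.04). Then cos ∠NCT = CN·CT / (|CN||CT|), giving 60.90°.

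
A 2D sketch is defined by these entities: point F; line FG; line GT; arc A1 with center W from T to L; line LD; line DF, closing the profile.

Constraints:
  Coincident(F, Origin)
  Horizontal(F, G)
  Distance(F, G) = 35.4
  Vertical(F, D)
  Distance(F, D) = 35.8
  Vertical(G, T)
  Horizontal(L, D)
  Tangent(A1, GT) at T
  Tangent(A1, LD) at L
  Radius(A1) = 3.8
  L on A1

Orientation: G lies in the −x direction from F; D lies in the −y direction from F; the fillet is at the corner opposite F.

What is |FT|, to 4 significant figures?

47.72

F is at the origin; FG is horizontal with |FG| = 35.4 and G on the −x side, so G = (-35.40, 0.000). F and D share the same x with |FD| = 35.8 and D on the −y side, so D = (0.000, -35.80). The virtual corner opposite F is at (-35.40, -35.80). A1 meets GT tangentially, so WT is at right angles to GT and the tangent condition forces WL to be normal to LD, with radius 3.8, so the center W sits 3.8 in from both sides at W = (-31.60, -32.00). That places the tangent points at T = (-35.40, -32.00) on GT and L = (-31.60, -35.80) on LD. Then |FT| = |T − F| = 47.72.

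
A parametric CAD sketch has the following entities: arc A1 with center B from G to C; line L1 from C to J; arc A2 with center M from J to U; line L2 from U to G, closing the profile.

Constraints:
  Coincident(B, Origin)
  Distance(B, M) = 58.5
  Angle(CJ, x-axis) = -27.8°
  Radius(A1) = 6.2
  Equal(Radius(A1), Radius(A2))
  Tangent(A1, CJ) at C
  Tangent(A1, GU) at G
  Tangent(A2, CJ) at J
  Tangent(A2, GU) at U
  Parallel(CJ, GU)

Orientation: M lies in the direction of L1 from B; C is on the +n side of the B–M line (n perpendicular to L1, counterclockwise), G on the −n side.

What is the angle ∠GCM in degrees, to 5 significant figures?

83.950°

The slot axis is L1's direction at -27.8°, so u = (cos -27.8°, sin -27.8°) = (0.88458, -0.46639) and n = (−sin -27.8°, cos -27.8°) = (0.46639, 0.88458). B is at the origin and M lies 58.5 along u from B, so M = 58.5·u = (51.748, -27.284). Tangency of A1 to both parallel lines with radius 6.2 puts C and G at B ± 6.2·n: C = (2.8916, 5.4844), G = (-2.8916, -5.4844). Then cos ∠GCM = CG·CM / (|CG||CM|), giving 83.950°.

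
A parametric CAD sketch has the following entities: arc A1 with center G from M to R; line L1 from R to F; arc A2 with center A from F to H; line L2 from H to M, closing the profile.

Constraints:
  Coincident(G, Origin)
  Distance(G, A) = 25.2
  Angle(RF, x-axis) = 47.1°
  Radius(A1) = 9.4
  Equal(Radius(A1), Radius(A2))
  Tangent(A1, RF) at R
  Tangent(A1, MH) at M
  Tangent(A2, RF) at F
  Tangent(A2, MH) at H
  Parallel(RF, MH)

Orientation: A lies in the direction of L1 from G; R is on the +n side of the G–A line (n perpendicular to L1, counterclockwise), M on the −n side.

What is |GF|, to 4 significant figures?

26.90

The slot axis is L1's direction at 47.1°, so u = (cos 47.1°, sin 47.1°) = (0.6807, 0.7325) and n = (−sin 47.1°, cos 47.1°) = (-0.7325, 0.6807). G is at the origin and A lies 25.2 along u from G, so A = 25.2·u = (17.15, 18.46). Tangency of A1 to both parallel lines with radius 9.4 puts R and M at G ± 9.4·n: R = (-6.886, 6.399), M = (6.886, -6.399). Equal radii place F and H the same way about A: F = A + 9.4·n = (10.27, 24.86), H = A − 9.4·n = (24.04, 12.06). Then |GF| = |F − G| = 26.90.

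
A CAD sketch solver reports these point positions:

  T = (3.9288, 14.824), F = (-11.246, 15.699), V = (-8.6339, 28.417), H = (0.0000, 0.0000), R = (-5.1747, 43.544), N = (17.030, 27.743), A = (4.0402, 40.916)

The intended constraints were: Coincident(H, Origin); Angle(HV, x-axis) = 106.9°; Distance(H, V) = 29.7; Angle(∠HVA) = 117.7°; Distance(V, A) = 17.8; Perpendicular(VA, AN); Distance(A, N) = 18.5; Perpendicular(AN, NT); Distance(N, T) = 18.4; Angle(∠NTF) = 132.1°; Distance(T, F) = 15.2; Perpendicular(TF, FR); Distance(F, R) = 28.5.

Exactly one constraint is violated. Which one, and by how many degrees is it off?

Perpendicular(TF, FR) — off by 9.00°.

H = (0.00, 0.00) ✓; HV at 106.9° ✓; |HV| = 29.70 ✓; ∠HVA = 117.7° ✓; |VA| = 17.80 ✓; ∠(VA, AN) = 90.00° ✓; |AN| = 18.50 ✓; ∠(AN, NT) = 90.00° ✓; |NT| = 18.40 ✓; ∠NTF = 132.1° ✓; |TF| = 15.20 ✓; ∠(TF, FR) = 99.00° ✗; |FR| = 28.50 ✓.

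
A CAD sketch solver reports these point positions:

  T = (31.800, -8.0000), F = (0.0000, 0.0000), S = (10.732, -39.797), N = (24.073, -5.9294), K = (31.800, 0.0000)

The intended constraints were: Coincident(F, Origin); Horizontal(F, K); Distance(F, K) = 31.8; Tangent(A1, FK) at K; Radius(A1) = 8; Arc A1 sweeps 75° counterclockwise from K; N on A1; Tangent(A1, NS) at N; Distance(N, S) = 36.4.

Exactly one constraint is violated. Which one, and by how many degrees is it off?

Tangent(A1, NS) at N — off by 6.50°.

F = (0.00, 0.00) ✓; F.y = 0.00, K.y = 0.00 ✓; |FK| = 31.80 ✓; ∠(TK, KF) = 90.00° ✓; |TK| = 8.000 ✓; bearing(T→N) − bearing(T→K) = 75.00° ✓; |TN| = 8.000 ✓; ∠(TN, NS) = 96.50° ✗; |NS| = 36.40 ✓.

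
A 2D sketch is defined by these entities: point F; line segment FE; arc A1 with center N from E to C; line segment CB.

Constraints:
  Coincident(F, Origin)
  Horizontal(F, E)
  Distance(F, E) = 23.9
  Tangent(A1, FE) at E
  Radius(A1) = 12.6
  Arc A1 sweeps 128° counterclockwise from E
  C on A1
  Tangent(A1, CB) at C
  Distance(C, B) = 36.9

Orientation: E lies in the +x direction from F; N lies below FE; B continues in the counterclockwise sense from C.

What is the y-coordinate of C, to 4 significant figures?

-20.36

F is at the origin; F and E share the same y with |FE| = 23.9 and E on the +x side, so E = (23.90, 0.000). Tangency of A1 to FE means the radius NE is perpendicular to FE, so N = E + (0, -12.6) = (23.90, -12.60). On A1, E sits at bearing 90° from N; a 128° counterclockwise sweep puts C at bearing 218°, so C = N + 12.6·(cos 218°, sin 218°) = (13.97, -20.36). So C.y = -20.36.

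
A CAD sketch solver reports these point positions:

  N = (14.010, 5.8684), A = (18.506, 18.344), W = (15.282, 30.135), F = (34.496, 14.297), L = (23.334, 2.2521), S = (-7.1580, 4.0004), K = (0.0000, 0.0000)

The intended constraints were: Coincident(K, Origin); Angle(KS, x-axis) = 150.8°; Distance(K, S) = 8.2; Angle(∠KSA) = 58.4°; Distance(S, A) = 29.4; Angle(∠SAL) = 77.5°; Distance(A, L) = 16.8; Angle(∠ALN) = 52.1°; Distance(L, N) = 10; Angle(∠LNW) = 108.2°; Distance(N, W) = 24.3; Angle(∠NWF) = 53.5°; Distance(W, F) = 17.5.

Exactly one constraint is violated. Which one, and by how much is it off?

Distance(W, F) = 17.5 — off by 7.40.

K = (0.00, 0.00) ✓; KS at 150.8° ✓; |KS| = 8.200 ✓; ∠KSA = 58.40° ✓; |SA| = 29.40 ✓; ∠SAL = 77.50° ✓; |AL| = 16.80 ✓; ∠ALN = 52.10° ✓; |LN| = 10.00 ✓; ∠LNW = 108.2° ✓; |NW| = 24.30 ✓; ∠NWF = 53.50° ✓; |WF| = 24.90 ✗.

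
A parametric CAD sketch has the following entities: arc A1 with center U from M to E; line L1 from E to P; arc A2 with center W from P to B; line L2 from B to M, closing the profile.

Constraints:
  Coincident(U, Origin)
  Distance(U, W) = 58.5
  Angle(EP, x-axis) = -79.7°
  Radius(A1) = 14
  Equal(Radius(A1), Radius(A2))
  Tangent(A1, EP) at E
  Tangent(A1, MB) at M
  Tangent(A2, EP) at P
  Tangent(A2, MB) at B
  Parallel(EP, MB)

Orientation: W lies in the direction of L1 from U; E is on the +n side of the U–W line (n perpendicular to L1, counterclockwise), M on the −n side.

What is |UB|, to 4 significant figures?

60.15

The slot axis is L1's direction at -79.7°, so u = (cos -79.7°, sin -79.7°) = (0.1788, -0.9839) and n = (−sin -79.7°, cos -79.7°) = (0.9839, 0.1788). U is at the origin and W lies 58.5 along u from U, so W = 58.5·u = (10.46, -57.56). Tangency of A1 to both parallel lines with radius 14.0 puts E and M at U ± 14.0·n: E = (13.77, 2.503), M = (-13.77, -2.503). Equal radii place P and B the same way about W: P = W + 14.0·n = (24.23, -55.05), B = W − 14.0·n = (-3.314, -60.06). Then |UB| = |B − U| = 60.15.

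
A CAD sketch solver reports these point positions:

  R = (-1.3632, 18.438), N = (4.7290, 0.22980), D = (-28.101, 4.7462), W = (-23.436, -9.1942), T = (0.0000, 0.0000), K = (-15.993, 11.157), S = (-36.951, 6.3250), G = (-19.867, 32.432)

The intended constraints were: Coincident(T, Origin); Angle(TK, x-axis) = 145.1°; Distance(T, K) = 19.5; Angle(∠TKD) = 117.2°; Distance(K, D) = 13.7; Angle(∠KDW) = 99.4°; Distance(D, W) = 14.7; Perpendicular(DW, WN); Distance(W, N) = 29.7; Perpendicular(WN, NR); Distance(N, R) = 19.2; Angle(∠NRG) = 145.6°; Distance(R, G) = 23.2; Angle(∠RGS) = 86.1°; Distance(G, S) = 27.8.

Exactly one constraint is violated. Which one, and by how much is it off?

Distance(G, S) = 27.8 — off by 3.40.

T = (0.00, 0.00) ✓; TK at 145.1° ✓; |TK| = 19.50 ✓; ∠TKD = 117.2° ✓; |KD| = 13.70 ✓; ∠KDW = 99.40° ✓; |DW| = 14.70 ✓; ∠(DW, WN) = 90.00° ✓; |WN| = 29.70 ✓; ∠(WN, NR) = 90.00° ✓; |NR| = 19.20 ✓; ∠NRG = 145.6° ✓; |RG| = 23.20 ✓; ∠RGS = 86.10° ✓; |GS| = 31.20 ✗.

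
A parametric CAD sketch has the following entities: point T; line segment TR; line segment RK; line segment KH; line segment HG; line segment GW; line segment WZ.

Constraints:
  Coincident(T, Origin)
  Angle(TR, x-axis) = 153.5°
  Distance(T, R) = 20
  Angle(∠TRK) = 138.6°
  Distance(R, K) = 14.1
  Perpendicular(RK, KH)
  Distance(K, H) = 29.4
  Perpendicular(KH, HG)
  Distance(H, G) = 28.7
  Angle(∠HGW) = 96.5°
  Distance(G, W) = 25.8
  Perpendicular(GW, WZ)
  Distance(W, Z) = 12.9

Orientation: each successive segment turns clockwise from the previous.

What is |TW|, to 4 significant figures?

9.790

T is at the origin; TR runs at 153.5° with length 20.0, so R = (-17.90, 8.924). ∠TRK = 138.6° gives RK at 112.1° from the x-axis; with |RK| = 14.1, K = (-23.20, 21.99). RK is perpendicular to KH, so KH runs at 22.10°; with |KH| = 29.4, H = (4.036, 33.05). KH is perpendicular to HG, so HG runs at -67.90°; with |HG| = 28.7, G = (14.83, 6.458). ∠HGW = 96.5° gives GW at -151.4° from the x-axis; with |GW| = 25.8, W = (-7.818, -5.893). Then |TW| = |W − T| = 9.790.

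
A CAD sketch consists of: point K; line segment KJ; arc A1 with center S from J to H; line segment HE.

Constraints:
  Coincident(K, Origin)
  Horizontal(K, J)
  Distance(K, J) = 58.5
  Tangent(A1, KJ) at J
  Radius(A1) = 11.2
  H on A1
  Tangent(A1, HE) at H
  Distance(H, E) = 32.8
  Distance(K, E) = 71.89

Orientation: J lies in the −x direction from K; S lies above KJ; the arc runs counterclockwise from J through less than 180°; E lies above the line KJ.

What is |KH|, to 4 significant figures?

49.61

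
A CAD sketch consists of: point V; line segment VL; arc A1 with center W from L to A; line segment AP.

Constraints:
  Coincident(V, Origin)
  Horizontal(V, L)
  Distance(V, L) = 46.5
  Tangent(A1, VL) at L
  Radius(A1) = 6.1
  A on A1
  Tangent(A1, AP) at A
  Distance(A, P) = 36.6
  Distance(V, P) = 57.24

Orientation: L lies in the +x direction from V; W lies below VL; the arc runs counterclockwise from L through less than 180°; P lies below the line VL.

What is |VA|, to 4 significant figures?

40.82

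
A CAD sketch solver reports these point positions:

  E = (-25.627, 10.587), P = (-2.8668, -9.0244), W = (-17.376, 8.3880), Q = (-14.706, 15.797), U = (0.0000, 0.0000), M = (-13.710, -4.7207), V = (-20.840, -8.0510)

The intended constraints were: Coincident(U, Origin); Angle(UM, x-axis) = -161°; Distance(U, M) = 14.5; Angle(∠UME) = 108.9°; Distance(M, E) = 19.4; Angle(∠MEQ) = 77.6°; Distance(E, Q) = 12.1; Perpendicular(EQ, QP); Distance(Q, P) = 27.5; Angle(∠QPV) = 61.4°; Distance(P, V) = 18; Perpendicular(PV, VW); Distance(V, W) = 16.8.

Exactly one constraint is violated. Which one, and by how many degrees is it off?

Perpendicular(PV, VW) — off by 8.80°.

U = (0.00, 0.00) ✓; UM at -161.0° ✓; |UM| = 14.50 ✓; ∠UME = 108.9° ✓; |ME| = 19.40 ✓; ∠MEQ = 77.60° ✓; |EQ| = 12.10 ✓; ∠(EQ, QP) = 90.00° ✓; |QP| = 27.50 ✓; ∠QPV = 61.40° ✓; |PV| = 18.00 ✓; ∠(PV, VW) = 98.80° ✗; |VW| = 16.80 ✓.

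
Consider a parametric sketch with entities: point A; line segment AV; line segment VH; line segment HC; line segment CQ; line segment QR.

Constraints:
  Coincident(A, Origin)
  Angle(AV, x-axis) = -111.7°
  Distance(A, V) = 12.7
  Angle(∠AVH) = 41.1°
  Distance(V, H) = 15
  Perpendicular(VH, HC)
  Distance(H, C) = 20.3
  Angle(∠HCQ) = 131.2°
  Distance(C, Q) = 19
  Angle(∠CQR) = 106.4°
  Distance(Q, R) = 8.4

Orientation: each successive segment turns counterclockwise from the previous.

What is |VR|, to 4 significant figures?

29.03

A is at the origin; AV runs at -111.7° with length 12.7, so V = (-4.696, -11.80). ∠AVH = 41.1° gives VH at 27.20° from the x-axis; with |VH| = 15.0, H = (8.645, -4.944). VH ⟂ HC, so HC runs at 117.2°; with |HC| = 20.3, C = (-0.6336, 13.11). ∠HCQ = 131.2° gives CQ at 166.0° from the x-axis; with |CQ| = 19.0, Q = (-19.07, 17.71). ∠CQR = 106.4° gives QR at -120.4° from the x-axis; with |QR| = 8.4, R = (-23.32, 10.46). Then |VR| = |R − V| = 29.03.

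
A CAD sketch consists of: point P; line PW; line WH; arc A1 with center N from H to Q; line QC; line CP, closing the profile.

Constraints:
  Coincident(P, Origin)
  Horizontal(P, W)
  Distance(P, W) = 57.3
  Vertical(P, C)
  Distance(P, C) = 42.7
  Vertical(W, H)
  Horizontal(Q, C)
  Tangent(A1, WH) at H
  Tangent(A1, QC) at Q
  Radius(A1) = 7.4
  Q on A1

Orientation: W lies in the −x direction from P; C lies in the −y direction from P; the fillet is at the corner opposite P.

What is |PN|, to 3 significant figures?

61.1

P is at the origin; P and W share the same y with |PW| = 57.3 and W on the −x side, so W = (-57.3, 0.00). P and C share the same x with |PC| = 42.7 and C on the −y side, so C = (0.00, -42.7). The virtual corner opposite P is at (-57.3, -42.7). Tangency of A1 to WH means the radius NH is perpendicular to WH and since A1 is tangent to QC there, NQ ⟂ QC, with radius 7.4, so the center N sits 7.4 in from both sides at N = (-49.9, -35.3). Then |PN| = |N − P| = 61.1.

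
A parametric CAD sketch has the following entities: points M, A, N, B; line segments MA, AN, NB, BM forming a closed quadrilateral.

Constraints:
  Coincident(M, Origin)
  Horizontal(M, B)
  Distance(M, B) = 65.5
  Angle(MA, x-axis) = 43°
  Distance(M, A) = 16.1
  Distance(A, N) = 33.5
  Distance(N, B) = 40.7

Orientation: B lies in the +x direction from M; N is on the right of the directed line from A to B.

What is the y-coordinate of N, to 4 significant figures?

-17.81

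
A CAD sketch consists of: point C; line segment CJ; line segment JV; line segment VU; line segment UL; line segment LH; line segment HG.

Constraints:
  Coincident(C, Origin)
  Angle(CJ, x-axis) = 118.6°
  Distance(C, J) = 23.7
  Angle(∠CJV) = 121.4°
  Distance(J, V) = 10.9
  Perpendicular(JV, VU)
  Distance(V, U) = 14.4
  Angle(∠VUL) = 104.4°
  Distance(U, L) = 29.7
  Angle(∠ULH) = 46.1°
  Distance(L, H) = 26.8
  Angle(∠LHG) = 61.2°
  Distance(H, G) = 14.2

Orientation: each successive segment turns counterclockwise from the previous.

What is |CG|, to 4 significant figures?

17.97

∠ULH = 46.1° gives LH at 116.7° from the x-axis; with |LH| = 26.8, H = (-6.605, 22.12). ∠LHG = 61.2° gives HG at -124.5° from the x-axis; with |HG| = 14.2, G = (-14.65, 10.42). Then |CG| = |G − C| = 17.97.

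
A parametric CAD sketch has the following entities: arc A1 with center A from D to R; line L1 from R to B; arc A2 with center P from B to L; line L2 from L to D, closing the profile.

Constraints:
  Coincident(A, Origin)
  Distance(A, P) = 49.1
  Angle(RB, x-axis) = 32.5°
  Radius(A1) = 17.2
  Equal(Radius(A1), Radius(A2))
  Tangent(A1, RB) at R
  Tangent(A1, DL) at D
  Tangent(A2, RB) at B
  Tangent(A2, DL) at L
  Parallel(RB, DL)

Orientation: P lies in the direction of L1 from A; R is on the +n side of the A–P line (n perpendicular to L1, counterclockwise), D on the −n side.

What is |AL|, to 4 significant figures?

52.03

The slot axis is L1's direction at 32.5°, so u = (cos 32.5°, sin 32.5°) = (0.8434, 0.5373) and n = (−sin 32.5°, cos 32.5°) = (-0.5373, 0.8434). A is at the origin and P lies 49.1 along u from A, so P = 49.1·u = (41.41, 26.38). Tangency of A1 to both parallel lines with radius 17.2 puts R and D at A ± 17.2·n: R = (-9.242, 14.51), D = (9.242, -14.51). Equal radii place B and L the same way about P: B = P + 17.2·n = (32.17, 40.89), L = P − 17.2·n = (50.65, 11.88). Then |AL| = |L − A| = 52.03.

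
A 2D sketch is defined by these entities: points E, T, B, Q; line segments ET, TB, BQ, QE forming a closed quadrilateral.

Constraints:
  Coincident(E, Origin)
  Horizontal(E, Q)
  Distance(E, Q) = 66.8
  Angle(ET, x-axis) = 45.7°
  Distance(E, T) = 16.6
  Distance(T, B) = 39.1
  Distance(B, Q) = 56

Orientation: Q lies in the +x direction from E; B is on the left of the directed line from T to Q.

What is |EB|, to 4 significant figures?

55.48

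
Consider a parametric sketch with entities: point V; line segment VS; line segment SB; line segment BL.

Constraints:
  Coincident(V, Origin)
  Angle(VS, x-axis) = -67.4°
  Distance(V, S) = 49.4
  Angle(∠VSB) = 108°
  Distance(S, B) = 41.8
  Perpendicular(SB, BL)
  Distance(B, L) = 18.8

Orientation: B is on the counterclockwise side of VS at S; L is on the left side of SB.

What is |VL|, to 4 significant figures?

63.65

V is at the origin; VS runs at -67.4° with length 49.4, so S = 49.4·(cos -67.4°, sin -67.4°) = (18.98, -45.61). ∠VSB = 108.0°, so SB runs at -67.4° + (180° − 108.0°) = 4.600° from the x-axis; with |SB| = 41.8, B = S + 41.8·(cos 4.600°, sin 4.600°) = (60.65, -42.25). The perpendicularity gives BL at right angles to SB; with |BL| = 18.8 on the left of SB, L = B + 18.8·(-0.08020, 0.9968) = (59.14, -23.51). Then |VL| = |L − V| = 63.65.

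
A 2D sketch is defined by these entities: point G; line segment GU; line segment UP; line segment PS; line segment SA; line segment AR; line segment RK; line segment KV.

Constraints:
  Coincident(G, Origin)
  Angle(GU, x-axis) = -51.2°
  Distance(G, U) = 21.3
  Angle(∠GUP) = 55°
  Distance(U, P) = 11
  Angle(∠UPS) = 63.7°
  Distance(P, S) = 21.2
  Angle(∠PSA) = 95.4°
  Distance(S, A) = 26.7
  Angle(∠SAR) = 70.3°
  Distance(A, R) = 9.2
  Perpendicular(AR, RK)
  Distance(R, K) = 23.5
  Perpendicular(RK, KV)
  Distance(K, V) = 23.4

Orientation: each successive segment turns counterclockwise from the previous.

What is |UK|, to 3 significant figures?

17.8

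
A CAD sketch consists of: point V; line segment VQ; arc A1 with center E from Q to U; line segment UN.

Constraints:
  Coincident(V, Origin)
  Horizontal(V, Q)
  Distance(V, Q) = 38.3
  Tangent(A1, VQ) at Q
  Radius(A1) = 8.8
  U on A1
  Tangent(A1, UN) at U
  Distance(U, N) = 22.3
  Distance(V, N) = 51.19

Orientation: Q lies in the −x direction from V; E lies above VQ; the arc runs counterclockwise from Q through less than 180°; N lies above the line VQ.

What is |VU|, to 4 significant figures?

32.70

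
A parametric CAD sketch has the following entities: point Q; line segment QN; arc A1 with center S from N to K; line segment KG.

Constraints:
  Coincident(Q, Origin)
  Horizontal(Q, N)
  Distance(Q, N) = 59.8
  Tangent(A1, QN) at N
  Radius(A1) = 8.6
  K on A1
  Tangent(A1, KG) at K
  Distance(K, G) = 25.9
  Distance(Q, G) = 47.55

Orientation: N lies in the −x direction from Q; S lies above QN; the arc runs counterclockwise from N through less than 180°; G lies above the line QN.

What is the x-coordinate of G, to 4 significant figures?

-39.36

Checks: |SK| = 8.600 ✓; ∠(SK, KG) = 90.00° ✓; |KG| = 25.90 ✓; |QG| = 47.55 ✓.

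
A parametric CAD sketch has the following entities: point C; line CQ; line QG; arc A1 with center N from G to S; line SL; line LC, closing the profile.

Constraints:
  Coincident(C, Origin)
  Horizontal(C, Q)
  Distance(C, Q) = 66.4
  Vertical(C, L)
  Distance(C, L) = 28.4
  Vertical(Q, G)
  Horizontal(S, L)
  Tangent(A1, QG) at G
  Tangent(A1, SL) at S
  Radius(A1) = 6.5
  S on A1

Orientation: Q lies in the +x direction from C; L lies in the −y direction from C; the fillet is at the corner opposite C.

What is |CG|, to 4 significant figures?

69.92

C is at the origin; CQ is horizontal with |CQ| = 66.4 and Q on the +x side, so Q = (66.40, 0.000). C and L share the same x with |CL| = 28.4 and L on the −y side, so L = (0.000, -28.40). The virtual corner opposite C is at (66.40, -28.40). The tangent condition forces NG to be normal to QG and the tangent condition forces NS to be normal to SL, with radius 6.5, so the center N sits 6.5 in from both sides at N = (59.90, -21.90). That places the tangent points at G = (66.40, -21.90) on QG and S = (59.90, -28.40) on SL. Then |CG| = |G − C| = 69.92.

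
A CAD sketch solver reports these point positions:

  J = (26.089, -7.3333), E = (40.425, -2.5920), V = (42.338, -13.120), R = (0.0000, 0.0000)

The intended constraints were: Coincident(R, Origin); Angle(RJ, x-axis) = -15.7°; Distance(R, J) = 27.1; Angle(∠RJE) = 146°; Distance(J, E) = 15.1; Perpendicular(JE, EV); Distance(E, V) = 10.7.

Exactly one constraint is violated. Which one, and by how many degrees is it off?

Perpendicular(JE, EV) — off by 8.00°.

R = (0.00, 0.00) ✓; RJ at -15.70° ✓; |RJ| = 27.10 ✓; ∠RJE = 146.0° ✓; |JE| = 15.10 ✓; ∠(JE, EV) = 98.00° ✗; |EV| = 10.70 ✓.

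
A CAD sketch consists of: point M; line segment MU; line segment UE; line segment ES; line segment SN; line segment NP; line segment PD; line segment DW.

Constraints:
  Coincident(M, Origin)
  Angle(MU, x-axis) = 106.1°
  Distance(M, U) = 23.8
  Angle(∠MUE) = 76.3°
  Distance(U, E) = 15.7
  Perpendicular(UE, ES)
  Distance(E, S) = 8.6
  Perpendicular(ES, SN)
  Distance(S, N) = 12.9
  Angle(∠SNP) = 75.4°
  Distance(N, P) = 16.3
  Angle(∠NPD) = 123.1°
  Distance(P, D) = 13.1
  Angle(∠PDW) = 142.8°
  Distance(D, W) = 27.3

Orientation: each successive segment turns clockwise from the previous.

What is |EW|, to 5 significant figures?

29.603

∠NPD = 123.1° gives PD at 20.900° from the x-axis; with |PD| = 13.1, D = (12.240, 34.996). ∠PDW = 142.8° gives DW at -16.300° from the x-axis; with |DW| = 27.3, W = (38.443, 27.334). Then |EW| = |W − E| = 29.603.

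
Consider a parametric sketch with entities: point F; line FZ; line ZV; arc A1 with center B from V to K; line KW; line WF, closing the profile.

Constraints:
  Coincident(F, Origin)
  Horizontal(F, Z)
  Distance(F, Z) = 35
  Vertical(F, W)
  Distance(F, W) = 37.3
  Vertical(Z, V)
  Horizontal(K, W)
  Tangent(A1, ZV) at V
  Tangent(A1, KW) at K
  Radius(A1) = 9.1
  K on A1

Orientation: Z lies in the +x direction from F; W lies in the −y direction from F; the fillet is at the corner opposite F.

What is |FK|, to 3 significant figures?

45.4

F is at the origin; F and Z share the same y with |FZ| = 35.0 and Z on the +x side, so Z = (35.0, 0.00). F and W share the same x with |FW| = 37.3 and W on the −y side, so W = (0.00, -37.3). The virtual corner opposite F is at (35.0, -37.3). Tangency of A1 to ZV means the radius BV is perpendicular to ZV and since A1 is tangent to KW there, BK ⟂ KW, with radius 9.1, so the center B sits 9.1 in from both sides at B = (25.9, -28.2). That places the tangent points at V = (35.0, -28.2) on ZV and K = (25.9, -37.3) on KW. Then |FK| = |K − F| = 45.4.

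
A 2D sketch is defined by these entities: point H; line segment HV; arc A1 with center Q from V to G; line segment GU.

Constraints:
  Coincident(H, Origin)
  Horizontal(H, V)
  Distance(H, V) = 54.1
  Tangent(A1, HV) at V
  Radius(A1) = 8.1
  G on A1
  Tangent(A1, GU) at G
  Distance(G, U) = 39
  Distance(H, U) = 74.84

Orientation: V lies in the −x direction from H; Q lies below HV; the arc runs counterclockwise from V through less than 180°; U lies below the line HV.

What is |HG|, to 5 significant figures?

62.799

H is at the origin; HV is horizontal with |HV| = 54.1 and V on the −x side, so V = (-54.100, 0.0000). The tangent condition forces QV to be normal to HV, so Q = V + (0, -8.1) = (-54.100, -8.1000). Since QG ⟂ GU (tangency), |QU| = √(8.1² + 39.0²) = 39.832 regardless of where G sits on A1. So U lies on both circle(H, 74.84) and circle(Q, 39.832); the below-HV intersection is U = (-57.605, -47.778). G is the foot of the tangent from U: G = (-62.145, -9.0430).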